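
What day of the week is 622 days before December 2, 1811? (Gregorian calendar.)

Tuesday

First find the weekday of Dec 2, 1811. Doomsday rule: the anchor day for the 1800s is Friday. For year 11: 11÷12 = 0 r 11, and 11÷4 = 2, so 0+11+2 = 13.
Friday + 13 ≡ Thursday — that's 1811's doomsday.
In December the doomsday date is Dec 12.
Dec 2 is 10 days before Dec 12; 10 mod 7 = 3, so Thursday − 3 = Monday.
622 mod 7 = 6, so 622 days before a Monday is Monday − 6 = Tuesday.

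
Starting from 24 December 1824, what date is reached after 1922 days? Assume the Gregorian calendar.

March 30, 1830

+365 (one year) → Dec 24, 1825 (1557 left).
+365 (one year) → Dec 24, 1826 (1192 left).
+365 (one year) → Dec 24, 1827 (827 left).
+366 (one year; includes Feb 29, 1828) → Dec 24, 1828 (461 left).
+365 (one year) → Dec 24, 1829 (96 left).
Dec has 31 days: +8 → Jan 1, 1830 (88 left).
Jan has 31 days: +31 → Feb 1, 1830 (57 left).
Feb has 28 days: +28 → Mar 1, 1830 (29 left).
+29 → Mar 30, 1830.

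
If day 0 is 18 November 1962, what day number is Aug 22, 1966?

Nov 18, 1962 → Nov 18, 1963: 365 days.
Nov 18, 1963 → Nov 18, 1964: 366 days (Feb 29, 1964 is in that span).
Nov 18, 1964 → Nov 18, 1965: 365 days.
Nov 18, 1965 → Dec 18, 1965: 30 days (November has 30).
Dec 18, 1965 → Jan 18, 1966: 31 days (December has 31).
Jan 18, 1966 → Feb 18, 1966: 31 days (January has 31).
Feb 18, 1966 → Mar 18, 1966: 28 days (February has 28).
Mar 18, 1966 → Apr 18, 1966: 31 days (March has 31).
Apr 18, 1966 → May 18, 1966: 30 days (April has 30).
May 18, 1966 → Jun 18, 1966: 31 days (May has 31).
Jun 18, 1966 → Jul 18, 1966: 30 days (June has 30).
Jul 18, 1966 → Aug 18, 1966: 31 days (July has 31).
Aug 18, 1966 → Aug 22, 1966: 4 days.
Total: 1373 days.

1373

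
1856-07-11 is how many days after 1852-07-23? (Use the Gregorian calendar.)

Jul 23, 1852 → Jul 23, 1853: 365 days.
Jul 23, 1853 → Jul 23, 1854: 365 days.
Jul 23, 1854 → Jul 23, 1855: 365 days.
Jul 23, 1855 → Aug 23, 1855: 31 days (July has 31).
Aug 23, 1855 → Sep 23, 1855: 31 days (August has 31).
Sep 23, 1855 → Oct 23, 1855: 30 days (September has 30).
Oct 23, 1855 → Nov 23, 1855: 31 days (October has 31).
Nov 23, 1855 → Dec 23, 1855: 30 days (November has 30).
Dec 23, 1855 → Jan 23, 1856: 31 days (December has 31).
Jan 23, 1856 → Feb 23, 1856: 31 days (January has 31).
Feb 23, 1856 → Mar 23, 1856: 29 days (February has 29).
Mar 23, 1856 → Apr 23, 1856: 31 days (March has 31).
Apr 23, 1856 → May 23, 1856: 30 days (April has 30).
May 23, 1856 → Jun 23, 1856: 31 days (May has 31).
Jun 23, 1856 → Jul 11, 1856: 18 days.
Total: 1449 days.

1449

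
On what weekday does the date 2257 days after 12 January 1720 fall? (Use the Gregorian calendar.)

First find the weekday of Jan 12, 1720. Doomsday rule: the anchor day for the 1700s is Sunday. For year 20: 20÷12 = 1 r 8, and 8÷4 = 2, so 1+8+2 = 11.
Sunday + 11 ≡ Thursday — that's 1720's doomsday.
In January the doomsday date is Jan 4 (1720 is a leap year (divisible by 4)).
Jan 12 is 8 days after Jan 4; 8 mod 7 = 1, so Thursday + 1 = Friday.
2257 mod 7 = 3, so 2257 days after a Friday is Friday + 3 = Monday.

Monday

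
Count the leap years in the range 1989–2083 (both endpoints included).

23

Multiples of 4 in [1989,2083]: 23.
Of those, multiples of 100: 1 (not leap unless ÷400).
Multiples of 400: 1.
Leap years = 23 − 1 + 1 = 23.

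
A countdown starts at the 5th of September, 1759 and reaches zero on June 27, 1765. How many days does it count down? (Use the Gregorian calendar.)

2122

Sep 5, 1759 → Sep 5, 1760: 366 days (Feb 29, 1760 is in that span).
Sep 5, 1760 → Sep 5, 1761: 365 days.
Sep 5, 1761 → Sep 5, 1762: 365 days.
Sep 5, 1762 → Sep 5, 1763: 365 days.
Sep 5, 1763 → Sep 5, 1764: 366 days (Feb 29, 1764 is in that span).
Sep 5, 1764 → Oct 5, 1764: 30 days (September has 30).
Oct 5, 1764 → Nov 5, 1764: 31 days (October has 31).
Nov 5, 1764 → Dec 5, 1764: 30 days (November has 30).
Dec 5, 1764 → Jan 5, 1765: 31 days (December has 31).
Jan 5, 1765 → Feb 5, 1765: 31 days (January has 31).
Feb 5, 1765 → Mar 5, 1765: 28 days (February has 28).
Mar 5, 1765 → Apr 5, 1765: 31 days (March has 31).
Apr 5, 1765 → May 5, 1765: 30 days (April has 30).
May 5, 1765 → Jun 5, 1765: 31 days (May has 31).
Jun 5, 1765 → Jun 27, 1765: 22 days.
Total: 2122 days.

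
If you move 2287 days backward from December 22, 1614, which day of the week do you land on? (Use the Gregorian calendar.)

First find the weekday of Dec 22, 1614. Doomsday rule: the anchor day for the 1600s is Tuesday. For year 14: 14÷12 = 1 r 2, and 2÷4 = 0, so 1+2+0 = 3.
Tuesday + 3 ≡ Friday — that's 1614's doomsday.
In December the doomsday date is Dec 12.
Dec 22 is 10 days after Dec 12; 10 mod 7 = 3, so Friday + 3 = Monday.
2287 mod 7 = 5, so 2287 days before a Monday is Monday − 5 = Wednesday.

Wednesday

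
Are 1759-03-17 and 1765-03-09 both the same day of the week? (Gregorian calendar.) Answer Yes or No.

From Mar 17, 1759 to Mar 9, 1765 is 2184 days.
2184 mod 7 = 0, so they are the same weekday.
(Mar 17, 1759 is a Saturday; Mar 9, 1765 is a Saturday.)

Yes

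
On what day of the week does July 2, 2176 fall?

Tuesday

Doomsday rule: the anchor day for the 2100s is Sunday. For year 76: 76÷12 = 6 r 4, and 4÷4 = 1, so 6+4+1 = 11.
Sunday + 11 ≡ Thursday — that's 2176's doomsday.
In July the doomsday date is Jul 11.
Jul 2 is 9 days before Jul 11; 9 mod 7 = 2, so Thursday − 2 = Tuesday.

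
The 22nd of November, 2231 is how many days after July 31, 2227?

1575

Jul 31, 2227 → Jul 31, 2228: 366 days (Feb 29, 2228 is in that span).
Jul 31, 2228 → Jul 31, 2229: 365 days.
Jul 31, 2229 → Jul 31, 2230: 365 days.
Jul 31, 2230 → Jul 31, 2231: 365 days.
Jul 31, 2231 → Aug 31, 2231: 31 days (July has 31).
Aug 31, 2231 → Sep 30, 2231: 30 days (August has 31).
Sep 30, 2231 → Oct 30, 2231: 30 days (September has 30).
Oct 30, 2231 → Nov 22, 2231: 23 days.
Total: 1575 days.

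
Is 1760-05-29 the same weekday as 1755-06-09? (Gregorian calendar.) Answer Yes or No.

From Jun 9, 1755 to May 29, 1760 is 1816 days.
1816 mod 7 = 3, so they are different weekdays.
(Jun 9, 1755 is a Monday; May 29, 1760 is a Thursday.)

No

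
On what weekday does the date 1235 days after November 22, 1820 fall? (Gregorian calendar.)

Saturday

Nov 22, 1820 is a Wednesday.
1235 mod 7 = 3, so 1235 days after a Wednesday is Wednesday + 3 = Saturday.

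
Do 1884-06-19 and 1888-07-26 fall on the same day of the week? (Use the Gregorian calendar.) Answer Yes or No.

Yes

From Jun 19, 1884 to Jul 26, 1888 is 1498 days.
1498 mod 7 = 0, so they are the same weekday.
(Jun 19, 1884 is a Thursday; Jul 26, 1888 is a Thursday.)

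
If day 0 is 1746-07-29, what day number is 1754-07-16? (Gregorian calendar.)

2909

Jul 29, 1746 → Jul 29, 1747: 365 days.
Jul 29, 1747 → Jul 29, 1748: 366 days (Feb 29, 1748 is in that span).
Jul 29, 1748 → Jul 29, 1749: 365 days.
Jul 29, 1749 → Jul 29, 1750: 365 days.
Jul 29, 1750 → Jul 29, 1751: 365 days.
Jul 29, 1751 → Jul 29, 1752: 366 days (Feb 29, 1752 is in that span).
Jul 29, 1752 → Jul 29, 1753: 365 days.
Jul 29, 1753 → Aug 29, 1753: 31 days (July has 31).
Aug 29, 1753 → Sep 29, 1753: 31 days (August has 31).
Sep 29, 1753 → Oct 29, 1753: 30 days (September has 30).
Oct 29, 1753 → Nov 29, 1753: 31 days (October has 31).
Nov 29, 1753 → Dec 29, 1753: 30 days (November has 30).
Dec 29, 1753 → Jan 29, 1754: 31 days (December has 31).
Jan 29, 1754 → Feb 28, 1754: 30 days (January has 31).
Feb 28, 1754 → Mar 28, 1754: 28 days (February has 28).
Mar 28, 1754 → Apr 28, 1754: 31 days (March has 31).
Apr 28, 1754 → May 28, 1754: 30 days (April has 30).
May 28, 1754 → Jun 28, 1754: 31 days (May has 31).
Jun 28, 1754 → Jul 16, 1754: 18 days.
Total: 2909 days.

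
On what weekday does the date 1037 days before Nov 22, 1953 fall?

Saturday

First find the weekday of Nov 22, 1953. Doomsday rule: the anchor day for the 1900s is Wednesday. For year 53: 53÷12 = 4 r 5, and 5÷4 = 1, so 4+5+1 = 10.
Wednesday + 10 ≡ Saturday — that's 1953's doomsday.
In November the doomsday date is Nov 7.
Nov 22 is 15 days after Nov 7; 15 mod 7 = 1, so Saturday + 1 = Sunday.
1037 mod 7 = 1, so 1037 days before a Sunday is Sunday − 1 = Saturday.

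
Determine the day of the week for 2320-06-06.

Doomsday rule: the anchor day for the 2300s is Wednesday. For year 20: 20÷12 = 1 r 8, and 8÷4 = 2, so 1+8+2 = 11.
Wednesday + 11 ≡ Sunday — that's 2320's doomsday.
In June the doomsday date is Jun 6.
Jun 6 is the doomsday itself: Sunday.

Sunday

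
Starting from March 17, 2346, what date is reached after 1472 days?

+365 (one year) → Mar 17, 2347 (1107 left).
+366 (one year; includes Feb 29, 2348) → Mar 17, 2348 (741 left).
+365 (one year) → Mar 17, 2349 (376 left).
Mar has 31 days: +15 → Apr 1, 2349 (361 left).
Apr has 30 days: +30 → May 1, 2349 (331 left).
May has 31 days: +31 → Jun 1, 2349 (300 left).
Jun has 30 days: +30 → Jul 1, 2349 (270 left).
Jul has 31 days: +31 → Aug 1, 2349 (239 left).
Aug has 31 days: +31 → Sep 1, 2349 (208 left).
Sep has 30 days: +30 → Oct 1, 2349 (178 left).
Oct has 31 days: +31 → Nov 1, 2349 (147 left).
Nov has 30 days: +30 → Dec 1, 2349 (117 left).
Dec has 31 days: +31 → Jan 1, 2350 (86 left).
Jan has 31 days: +31 → Feb 1, 2350 (55 left).
Feb has 28 days: +28 → Mar 1, 2350 (27 left).
+27 → Mar 28, 2350.

March 28, 2350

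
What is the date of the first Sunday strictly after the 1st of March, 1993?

Mar 1, 1993 is a Monday.
From Monday to the next Sunday is 6 days.
Mar 1, 1993 + 6 = Mar 7, 1993.

March 7, 1993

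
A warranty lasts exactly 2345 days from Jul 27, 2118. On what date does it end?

December 27, 2124

+365 (one year) → Jul 27, 2119 (1980 left).
+366 (one year; includes Feb 29, 2120) → Jul 27, 2120 (1614 left).
+365 (one year) → Jul 27, 2121 (1249 left).
+365 (one year) → Jul 27, 2122 (884 left).
+365 (one year) → Jul 27, 2123 (519 left).
+366 (one year; includes Feb 29, 2124) → Jul 27, 2124 (153 left).
Jul has 31 days: +5 → Aug 1, 2124 (148 left).
Aug has 31 days: +31 → Sep 1, 2124 (117 left).
Sep has 30 days: +30 → Oct 1, 2124 (87 left).
Oct has 31 days: +31 → Nov 1, 2124 (56 left).
Nov has 30 days: +30 → Dec 1, 2124 (26 left).
+26 → Dec 27, 2124.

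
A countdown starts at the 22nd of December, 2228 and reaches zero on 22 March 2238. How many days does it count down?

Dec 22, 2228 → Dec 22, 2229: 365 days.
Dec 22, 2229 → Dec 22, 2230: 365 days.
Dec 22, 2230 → Dec 22, 2231: 365 days.
Dec 22, 2231 → Dec 22, 2232: 366 days (Feb 29, 2232 is in that span).
Dec 22, 2232 → Dec 22, 2233: 365 days.
Dec 22, 2233 → Dec 22, 2234: 365 days.
Dec 22, 2234 → Dec 22, 2235: 365 days.
Dec 22, 2235 → Dec 22, 2236: 366 days (Feb 29, 2236 is in that span).
Dec 22, 2236 → Dec 22, 2237: 365 days.
Dec 22, 2237 → Jan 22, 2238: 31 days (December has 31).
Jan 22, 2238 → Feb 22, 2238: 31 days (January has 31).
Feb 22, 2238 → Mar 22, 2238: 28 days.
Total: 3377 days.

3377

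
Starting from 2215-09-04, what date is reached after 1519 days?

+366 (one year; includes Feb 29, 2216) → Sep 4, 2216 (1153 left).
+365 (one year) → Sep 4, 2217 (788 left).
+365 (one year) → Sep 4, 2218 (423 left).
+365 (one year) → Sep 4, 2219 (58 left).
Sep has 30 days: +27 → Oct 1, 2219 (31 left).
Oct has 31 days: +31 → Nov 1, 2219 (0 left).

November 1, 2219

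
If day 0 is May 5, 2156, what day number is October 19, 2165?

3454

May 5, 2156 → May 5, 2157: 365 days.
May 5, 2157 → May 5, 2158: 365 days.
May 5, 2158 → May 5, 2159: 365 days.
May 5, 2159 → May 5, 2160: 366 days (Feb 29, 2160 is in that span).
May 5, 2160 → May 5, 2161: 365 days.
May 5, 2161 → May 5, 2162: 365 days.
May 5, 2162 → May 5, 2163: 365 days.
May 5, 2163 → May 5, 2164: 366 days (Feb 29, 2164 is in that span).
May 5, 2164 → May 5, 2165: 365 days.
May 5, 2165 → Jun 5, 2165: 31 days (May has 31).
Jun 5, 2165 → Jul 5, 2165: 30 days (June has 30).
Jul 5, 2165 → Aug 5, 2165: 31 days (July has 31).
Aug 5, 2165 → Sep 5, 2165: 31 days (August has 31).
Sep 5, 2165 → Oct 5, 2165: 30 days (September has 30).
Oct 5, 2165 → Oct 19, 2165: 14 days.
Total: 3454 days.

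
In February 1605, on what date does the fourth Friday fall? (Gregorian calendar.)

February 1, 1605 is a Tuesday.
The first Friday is therefore February 4 (3 days later).
The fourth Friday is 4 + 3×7 = February 25.

February 25, 1605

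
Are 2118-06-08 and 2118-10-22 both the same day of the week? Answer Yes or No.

From Jun 8, 2118 to Oct 22, 2118 is 136 days.
136 mod 7 = 3, so they are different weekdays.
(Jun 8, 2118 is a Wednesday; Oct 22, 2118 is a Saturday.)

No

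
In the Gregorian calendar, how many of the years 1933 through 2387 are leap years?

110

Multiples of 4 in [1933,2387]: 113.
Of those, multiples of 100: 4 (not leap unless ÷400).
Multiples of 400: 1.
Leap years = 113 − 4 + 1 = 110.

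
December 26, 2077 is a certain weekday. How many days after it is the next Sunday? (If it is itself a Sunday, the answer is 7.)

Dec 26, 2077 is a Sunday.
From Sunday to the next Sunday is 7 days.

7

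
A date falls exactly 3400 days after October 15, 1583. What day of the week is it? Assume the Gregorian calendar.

Thursday

First find the weekday of Oct 15, 1583. Doomsday rule: the anchor day for the 1500s is Wednesday. For year 83: 83÷12 = 6 r 11, and 11÷4 = 2, so 6+11+2 = 19.
Wednesday + 19 ≡ Monday — that's 1583's doomsday.
In October the doomsday date is Oct 10.
Oct 15 is 5 days after Oct 10; 5 mod 7 = 5, so Monday + 5 = Saturday.
3400 mod 7 = 5, so 3400 days after a Saturday is Saturday + 5 = Thursday.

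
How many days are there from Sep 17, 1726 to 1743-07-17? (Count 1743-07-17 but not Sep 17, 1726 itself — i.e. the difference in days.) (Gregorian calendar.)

6147

Sep 17, 1726 → Sep 17, 1727: 365 days.
Sep 17, 1727 → Sep 17, 1728: 366 days (Feb 29, 1728 is in that span).
Sep 17, 1728 → Sep 17, 1729: 365 days.
Sep 17, 1729 → Sep 17, 1730: 365 days.
Sep 17, 1730 → Sep 17, 1731: 365 days.
Sep 17, 1731 → Sep 17, 1732: 366 days (Feb 29, 1732 is in that span).
Sep 17, 1732 → Sep 17, 1733: 365 days.
Sep 17, 1733 → Sep 17, 1734: 365 days.
Sep 17, 1734 → Sep 17, 1735: 365 days.
Sep 17, 1735 → Sep 17, 1736: 366 days (Feb 29, 1736 is in that span).
Sep 17, 1736 → Sep 17, 1737: 365 days.
Sep 17, 1737 → Sep 17, 1738: 365 days.
Sep 17, 1738 → Sep 17, 1739: 365 days.
Sep 17, 1739 → Sep 17, 1740: 366 days (Feb 29, 1740 is in that span).
Sep 17, 1740 → Sep 17, 1741: 365 days.
Sep 17, 1741 → Sep 17, 1742: 365 days.
Sep 17, 1742 → Oct 17, 1742: 30 days (September has 30).
Oct 17, 1742 → Nov 17, 1742: 31 days (October has 31).
Nov 17, 1742 → Dec 17, 1742: 30 days (November has 30).
Dec 17, 1742 → Jan 17, 1743: 31 days (December has 31).
Jan 17, 1743 → Feb 17, 1743: 31 days (January has 31).
Feb 17, 1743 → Mar 17, 1743: 28 days (February has 28).
Mar 17, 1743 → Apr 17, 1743: 31 days (March has 31).
Apr 17, 1743 → May 17, 1743: 30 days (April has 30).
May 17, 1743 → Jun 17, 1743: 31 days (May has 31).
Jun 17, 1743 → Jul 17, 1743: 30 days.
Total: 6147 days.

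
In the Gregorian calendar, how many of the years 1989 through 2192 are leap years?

Multiples of 4 in [1989,2192]: 51.
Of those, multiples of 100: 2 (not leap unless ÷400).
Multiples of 400: 1.
Leap years = 51 − 2 + 1 = 50.

50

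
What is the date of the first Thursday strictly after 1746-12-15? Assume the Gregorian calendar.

December 22, 1746

Dec 15, 1746 is a Thursday.
From Thursday to the next Thursday is 7 days.
Dec 15, 1746 + 7 = Dec 22, 1746.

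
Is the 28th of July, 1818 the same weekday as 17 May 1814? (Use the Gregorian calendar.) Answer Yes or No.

From May 17, 1814 to Jul 28, 1818 is 1533 days.
1533 mod 7 = 0, so they are the same weekday.
(May 17, 1814 is a Tuesday; Jul 28, 1818 is a Tuesday.)

Yes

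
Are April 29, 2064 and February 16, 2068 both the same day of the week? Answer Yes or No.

No

From Apr 29, 2064 to Feb 16, 2068 is 1388 days.
1388 mod 7 = 2, so they are different weekdays.
(Apr 29, 2064 is a Tuesday; Feb 16, 2068 is a Thursday.)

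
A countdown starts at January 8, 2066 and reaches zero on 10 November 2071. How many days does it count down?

2132

Jan 8, 2066 → Jan 8, 2067: 365 days.
Jan 8, 2067 → Jan 8, 2068: 365 days.
Jan 8, 2068 → Jan 8, 2069: 366 days (Feb 29, 2068 is in that span).
Jan 8, 2069 → Jan 8, 2070: 365 days.
Jan 8, 2070 → Jan 8, 2071: 365 days.
Jan 8, 2071 → Feb 8, 2071: 31 days (January has 31).
Feb 8, 2071 → Mar 8, 2071: 28 days (February has 28).
Mar 8, 2071 → Apr 8, 2071: 31 days (March has 31).
Apr 8, 2071 → May 8, 2071: 30 days (April has 30).
May 8, 2071 → Jun 8, 2071: 31 days (May has 31).
Jun 8, 2071 → Jul 8, 2071: 30 days (June has 30).
Jul 8, 2071 → Aug 8, 2071: 31 days (July has 31).
Aug 8, 2071 → Sep 8, 2071: 31 days (August has 31).
Sep 8, 2071 → Oct 8, 2071: 30 days (September has 30).
Oct 8, 2071 → Nov 8, 2071: 31 days (October has 31).
Nov 8, 2071 → Nov 10, 2071: 2 days.
Total: 2132 days.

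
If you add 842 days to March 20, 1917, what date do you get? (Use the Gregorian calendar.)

+365 (one year) → Mar 20, 1918 (477 left).
+365 (one year) → Mar 20, 1919 (112 left).
Mar has 31 days: +12 → Apr 1, 1919 (100 left).
Apr has 30 days: +30 → May 1, 1919 (70 left).
May has 31 days: +31 → Jun 1, 1919 (39 left).
Jun has 30 days: +30 → Jul 1, 1919 (9 left).
+9 → Jul 10, 1919.

July 10, 1919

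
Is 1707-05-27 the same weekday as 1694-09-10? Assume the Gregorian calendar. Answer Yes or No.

From Sep 10, 1694 to May 27, 1707 is 4641 days.
4641 mod 7 = 0, so they are the same weekday.
(Sep 10, 1694 is a Friday; May 27, 1707 is a Friday.)

Yes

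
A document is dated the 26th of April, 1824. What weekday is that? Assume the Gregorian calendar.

Monday

January 1, 1824 is a Thursday.
Jan 1, 1824 → Feb 1, 1824: 31 days (January has 31).
Feb 1, 1824 → Mar 1, 1824: 29 days (February has 29).
Mar 1, 1824 → Apr 1, 1824: 31 days (March has 31).
Apr 1, 1824 → Apr 26, 1824: 25 days.
Total: 116 days.
116 mod 7 = 4, so Thursday + 4 = Monday.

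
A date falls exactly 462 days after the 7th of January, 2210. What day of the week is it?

First find the weekday of Jan 7, 2210. Doomsday rule: the anchor day for the 2200s is Friday. For year 10: 10÷12 = 0 r 10, and 10÷4 = 2, so 0+10+2 = 12.
Friday + 12 ≡ Wednesday — that's 2210's doomsday.
In January the doomsday date is Jan 3 (2210 is not a leap year).
Jan 7 is 4 days after Jan 3; 4 mod 7 = 4, so Wednesday + 4 = Sunday.
462 mod 7 = 0, so 462 days after a Sunday is Sunday + 0 = Sunday.

Sunday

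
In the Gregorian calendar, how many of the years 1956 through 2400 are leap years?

109

Multiples of 4 in [1956,2400]: 112.
Of those, multiples of 100: 5 (not leap unless ÷400).
Multiples of 400: 2.
Leap years = 112 − 5 + 2 = 109.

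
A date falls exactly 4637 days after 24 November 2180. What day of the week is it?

First find the weekday of Nov 24, 2180. Doomsday rule: the anchor day for the 2100s is Sunday. For year 80: 80÷12 = 6 r 8, and 8÷4 = 2, so 6+8+2 = 16.
Sunday + 16 ≡ Tuesday — that's 2180's doomsday.
In November the doomsday date is Nov 7.
Nov 24 is 17 days after Nov 7; 17 mod 7 = 3, so Tuesday + 3 = Friday.
4637 mod 7 = 3, so 4637 days after a Friday is Friday + 3 = Monday.

Monday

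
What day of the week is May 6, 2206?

Tuesday

January 1, 2206 is a Wednesday.
Jan 1, 2206 → Feb 1, 2206: 31 days (January has 31).
Feb 1, 2206 → Mar 1, 2206: 28 days (February has 28).
Mar 1, 2206 → Apr 1, 2206: 31 days (March has 31).
Apr 1, 2206 → May 1, 2206: 30 days (April has 30).
May 1, 2206 → May 6, 2206: 5 days.
Total: 125 days.
125 mod 7 = 6, so Wednesday + 6 = Tuesday.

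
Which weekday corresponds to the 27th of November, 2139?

Doomsday rule: the anchor day for the 2100s is Sunday. For year 39: 39÷12 = 3 r 3, and 3÷4 = 0, so 3+3+0 = 6.
Sunday + 6 ≡ Saturday — that's 2139's doomsday.
In November the doomsday date is Nov 7.
Nov 27 is 20 days after Nov 7; 20 mod 7 = 6, so Saturday + 6 = Friday.

Friday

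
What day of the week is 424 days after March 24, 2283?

Wednesday

First find the weekday of Mar 24, 2283. Doomsday rule: the anchor day for the 2200s is Friday. For year 83: 83÷12 = 6 r 11, and 11÷4 = 2, so 6+11+2 = 19.
Friday + 19 ≡ Wednesday — that's 2283's doomsday.
In March the doomsday date is Mar 14.
Mar 24 is 10 days after Mar 14; 10 mod 7 = 3, so Wednesday + 3 = Saturday.
424 mod 7 = 4, so 424 days after a Saturday is Saturday + 4 = Wednesday.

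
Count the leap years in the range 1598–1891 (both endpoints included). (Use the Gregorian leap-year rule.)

71

Multiples of 4 in [1598,1891]: 73.
Of those, multiples of 100: 3 (not leap unless ÷400).
Multiples of 400: 1.
Leap years = 73 − 3 + 1 = 71.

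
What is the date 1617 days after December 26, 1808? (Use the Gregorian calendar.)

May 31, 1813

+365 (one year) → Dec 26, 1809 (1252 left).
+365 (one year) → Dec 26, 1810 (887 left).
+365 (one year) → Dec 26, 1811 (522 left).
+366 (one year; includes Feb 29, 1812) → Dec 26, 1812 (156 left).
Dec has 31 days: +6 → Jan 1, 1813 (150 left).
Jan has 31 days: +31 → Feb 1, 1813 (119 left).
Feb has 28 days: +28 → Mar 1, 1813 (91 left).
Mar has 31 days: +31 → Apr 1, 1813 (60 left).
Apr has 30 days: +30 → May 1, 1813 (30 left).
+30 → May 31, 1813.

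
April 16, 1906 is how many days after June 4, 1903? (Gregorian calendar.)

Jun 4, 1903 → Jun 4, 1904: 366 days (Feb 29, 1904 is in that span).
Jun 4, 1904 → Jun 4, 1905: 365 days.
Jun 4, 1905 → Jul 4, 1905: 30 days (June has 30).
Jul 4, 1905 → Aug 4, 1905: 31 days (July has 31).
Aug 4, 1905 → Sep 4, 1905: 31 days (August has 31).
Sep 4, 1905 → Oct 4, 1905: 30 days (September has 30).
Oct 4, 1905 → Nov 4, 1905: 31 days (October has 31).
Nov 4, 1905 → Dec 4, 1905: 30 days (November has 30).
Dec 4, 1905 → Jan 4, 1906: 31 days (December has 31).
Jan 4, 1906 → Feb 4, 1906: 31 days (January has 31).
Feb 4, 1906 → Mar 4, 1906: 28 days (February has 28).
Mar 4, 1906 → Apr 4, 1906: 31 days (March has 31).
Apr 4, 1906 → Apr 16, 1906: 12 days.
Total: 1047 days.

1047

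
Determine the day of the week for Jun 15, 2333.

Thursday

Doomsday rule: the anchor day for the 2300s is Wednesday. For year 33: 33÷12 = 2 r 9, and 9÷4 = 2, so 2+9+2 = 13.
Wednesday + 13 ≡ Tuesday — that's 2333's doomsday.
In June the doomsday date is Jun 6.
Jun 15 is 9 days after Jun 6; 9 mod 7 = 2, so Tuesday + 2 = Thursday.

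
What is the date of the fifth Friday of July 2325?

July 1, 2325 is a Wednesday.
The first Friday is therefore July 3 (2 days later).
The fifth Friday is 3 + 4×7 = July 31.

July 31, 2325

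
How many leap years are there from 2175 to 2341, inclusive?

40

Multiples of 4 in [2175,2341]: 42.
Of those, multiples of 100: 2 (not leap unless ÷400).
Multiples of 400: 0.
Leap years = 42 − 2 + 0 = 40.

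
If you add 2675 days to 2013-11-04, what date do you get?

+365 (one year) → Nov 4, 2014 (2310 left).
+365 (one year) → Nov 4, 2015 (1945 left).
+366 (one year; includes Feb 29, 2016) → Nov 4, 2016 (1579 left).
+365 (one year) → Nov 4, 2017 (1214 left).
+365 (one year) → Nov 4, 2018 (849 left).
+365 (one year) → Nov 4, 2019 (484 left).
+366 (one year; includes Feb 29, 2020) → Nov 4, 2020 (118 left).
Nov has 30 days: +27 → Dec 1, 2020 (91 left).
Dec has 31 days: +31 → Jan 1, 2021 (60 left).
Jan has 31 days: +31 → Feb 1, 2021 (29 left).
Feb has 28 days: +28 → Mar 1, 2021 (1 left).
+1 → Mar 2, 2021.

March 2, 2021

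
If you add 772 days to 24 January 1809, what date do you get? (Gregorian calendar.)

+365 (one year) → Jan 24, 1810 (407 left).
+365 (one year) → Jan 24, 1811 (42 left).
Jan has 31 days: +8 → Feb 1, 1811 (34 left).
Feb has 28 days: +28 → Mar 1, 1811 (6 left).
+6 → Mar 7, 1811.

March 7, 1811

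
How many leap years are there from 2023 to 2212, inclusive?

46

Multiples of 4 in [2023,2212]: 48.
Of those, multiples of 100: 2 (not leap unless ÷400).
Multiples of 400: 0.
Leap years = 48 − 2 + 0 = 46.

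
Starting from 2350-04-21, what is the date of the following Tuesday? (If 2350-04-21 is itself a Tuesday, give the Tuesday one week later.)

Apr 21, 2350 is a Friday.
From Friday to the next Tuesday is 4 days.
Apr 21, 2350 + 4 = Apr 25, 2350.

April 25, 2350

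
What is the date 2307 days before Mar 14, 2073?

November 19, 2066

−365 (one year) → Mar 14, 2072 (1942 left).
−366 (one year; includes Feb 29, 2072) → Mar 14, 2071 (1576 left).
−365 (one year) → Mar 14, 2070 (1211 left).
−365 (one year) → Mar 14, 2069 (846 left).
−365 (one year) → Mar 14, 2068 (481 left).
−366 (one year; includes Feb 29, 2068) → Mar 14, 2067 (115 left).
−14 → Feb 28, 2067 (end of Feb, 28 days; 101 left).
−28 → Jan 31, 2067 (end of Jan, 31 days; 73 left).
−31 → Dec 31, 2066 (end of Dec, 31 days; 42 left).
−31 → Nov 30, 2066 (end of Nov, 30 days; 11 left).
−11 → Nov 19, 2066.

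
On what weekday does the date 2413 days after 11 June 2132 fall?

Monday

Jun 11, 2132 is a Wednesday.
2413 mod 7 = 5, so 2413 days after a Wednesday is Wednesday + 5 = Monday.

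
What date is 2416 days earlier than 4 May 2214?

September 22, 2207

−365 (one year) → May 4, 2213 (2051 left).
−365 (one year) → May 4, 2212 (1686 left).
−366 (one year; includes Feb 29, 2212) → May 4, 2211 (1320 left).
−365 (one year) → May 4, 2210 (955 left).
−365 (one year) → May 4, 2209 (590 left).
−365 (one year) → May 4, 2208 (225 left).
−4 → Apr 30, 2208 (end of Apr, 30 days; 221 left).
−30 → Mar 31, 2208 (end of Mar, 31 days; 191 left).
−31 → Feb 29, 2208 (end of Feb, 29 days; 160 left).
−29 → Jan 31, 2208 (end of Jan, 31 days; 131 left).
−31 → Dec 31, 2207 (end of Dec, 31 days; 100 left).
−31 → Nov 30, 2207 (end of Nov, 30 days; 69 left).
−30 → Oct 31, 2207 (end of Oct, 31 days; 39 left).
−31 → Sep 30, 2207 (end of Sep, 30 days; 8 left).
−8 → Sep 22, 2207.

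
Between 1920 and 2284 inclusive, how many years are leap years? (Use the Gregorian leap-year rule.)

Multiples of 4 in [1920,2284]: 92.
Of those, multiples of 100: 3 (not leap unless ÷400).
Multiples of 400: 1.
Leap years = 92 − 3 + 1 = 90.

90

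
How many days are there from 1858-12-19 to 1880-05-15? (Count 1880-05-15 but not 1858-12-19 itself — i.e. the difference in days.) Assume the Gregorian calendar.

7818

Dec 19, 1858 → Dec 19, 1859: 365 days.
Dec 19, 1859 → Dec 19, 1860: 366 days (Feb 29, 1860 is in that span).
Dec 19, 1860 → Dec 19, 1861: 365 days.
Dec 19, 1861 → Dec 19, 1862: 365 days.
Dec 19, 1862 → Dec 19, 1863: 365 days.
Dec 19, 1863 → Dec 19, 1864: 366 days (Feb 29, 1864 is in that span).
Dec 19, 1864 → Dec 19, 1865: 365 days.
Dec 19, 1865 → Dec 19, 1866: 365 days.
Dec 19, 1866 → Dec 19, 1867: 365 days.
Dec 19, 1867 → Dec 19, 1868: 366 days (Feb 29, 1868 is in that span).
Dec 19, 1868 → Dec 19, 1869: 365 days.
Dec 19, 1869 → Dec 19, 1870: 365 days.
Dec 19, 1870 → Dec 19, 1871: 365 days.
Dec 19, 1871 → Dec 19, 1872: 366 days (Feb 29, 1872 is in that span).
Dec 19, 1872 → Dec 19, 1873: 365 days.
Dec 19, 1873 → Dec 19, 1874: 365 days.
Dec 19, 1874 → Dec 19, 1875: 365 days.
Dec 19, 1875 → Dec 19, 1876: 366 days (Feb 29, 1876 is in that span).
Dec 19, 1876 → Dec 19, 1877: 365 days.
Dec 19, 1877 → Dec 19, 1878: 365 days.
Dec 19, 1878 → Dec 19, 1879: 365 days.
Dec 19, 1879 → Jan 19, 1880: 31 days (December has 31).
Jan 19, 1880 → Feb 19, 1880: 31 days (January has 31).
Feb 19, 1880 → Mar 19, 1880: 29 days (February has 29).
Mar 19, 1880 → Apr 19, 1880: 31 days (March has 31).
Apr 19, 1880 → May 15, 1880: 26 days.
Total: 7818 days.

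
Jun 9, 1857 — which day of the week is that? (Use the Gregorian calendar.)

Doomsday rule: the anchor day for the 1800s is Friday. For year 57: 57÷12 = 4 r 9, and 9÷4 = 2, so 4+9+2 = 15.
Friday + 15 ≡ Saturday — that's 1857's doomsday.
In June the doomsday date is Jun 6.
Jun 9 is 3 days after Jun 6; 3 mod 7 = 3, so Saturday + 3 = Tuesday.

Tuesday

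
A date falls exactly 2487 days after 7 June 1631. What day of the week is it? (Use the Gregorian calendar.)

Monday

First find the weekday of Jun 7, 1631. Doomsday rule: the anchor day for the 1600s is Tuesday. For year 31: 31÷12 = 2 r 7, and 7÷4 = 1, so 2+7+1 = 10.
Tuesday + 10 ≡ Friday — that's 1631's doomsday.
In June the doomsday date is Jun 6.
Jun 7 is 1 day after Jun 6; 1 mod 7 = 1, so Friday + 1 = Saturday.
2487 mod 7 = 2, so 2487 days after a Saturday is Saturday + 2 = Monday.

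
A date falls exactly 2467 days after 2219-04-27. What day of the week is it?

Friday

Apr 27, 2219 is a Tuesday.
2467 mod 7 = 3, so 2467 days after a Tuesday is Tuesday + 3 = Friday.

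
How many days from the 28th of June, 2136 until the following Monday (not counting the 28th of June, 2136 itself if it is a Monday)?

Jun 28, 2136 is a Thursday.
From Thursday to the next Monday is 4 days.

4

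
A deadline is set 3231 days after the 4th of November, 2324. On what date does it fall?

September 9, 2333

+365 (one year) → Nov 4, 2325 (2866 left).
+365 (one year) → Nov 4, 2326 (2501 left).
+365 (one year) → Nov 4, 2327 (2136 left).
+366 (one year; includes Feb 29, 2328) → Nov 4, 2328 (1770 left).
+365 (one year) → Nov 4, 2329 (1405 left).
+365 (one year) → Nov 4, 2330 (1040 left).
+365 (one year) → Nov 4, 2331 (675 left).
+366 (one year; includes Feb 29, 2332) → Nov 4, 2332 (309 left).
Nov has 30 days: +27 → Dec 1, 2332 (282 left).
Dec has 31 days: +31 → Jan 1, 2333 (251 left).
Jan has 31 days: +31 → Feb 1, 2333 (220 left).
Feb has 28 days: +28 → Mar 1, 2333 (192 left).
Mar has 31 days: +31 → Apr 1, 2333 (161 left).
Apr has 30 days: +30 → May 1, 2333 (131 left).
May has 31 days: +31 → Jun 1, 2333 (100 left).
Jun has 30 days: +30 → Jul 1, 2333 (70 left).
Jul has 31 days: +31 → Aug 1, 2333 (39 left).
Aug has 31 days: +31 → Sep 1, 2333 (8 left).
+8 → Sep 9, 2333.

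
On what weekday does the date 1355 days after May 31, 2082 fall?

Thursday

May 31, 2082 is a Sunday.
1355 mod 7 = 4, so 1355 days after a Sunday is Sunday + 4 = Thursday.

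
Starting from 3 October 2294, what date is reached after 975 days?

+365 (one year) → Oct 3, 2295 (610 left).
+366 (one year; includes Feb 29, 2296) → Oct 3, 2296 (244 left).
Oct has 31 days: +29 → Nov 1, 2296 (215 left).
Nov has 30 days: +30 → Dec 1, 2296 (185 left).
Dec has 31 days: +31 → Jan 1, 2297 (154 left).
Jan has 31 days: +31 → Feb 1, 2297 (123 left).
Feb has 28 days: +28 → Mar 1, 2297 (95 left).
Mar has 31 days: +31 → Apr 1, 2297 (64 left).
Apr has 30 days: +30 → May 1, 2297 (34 left).
May has 31 days: +31 → Jun 1, 2297 (3 left).
+3 → Jun 4, 2297.

June 4, 2297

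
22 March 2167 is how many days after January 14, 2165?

Jan 14, 2165 → Jan 14, 2166: 365 days.
Jan 14, 2166 → Jan 14, 2167: 365 days.
Jan 14, 2167 → Feb 14, 2167: 31 days (January has 31).
Feb 14, 2167 → Mar 14, 2167: 28 days (February has 28).
Mar 14, 2167 → Mar 22, 2167: 8 days.
Total: 797 days.

797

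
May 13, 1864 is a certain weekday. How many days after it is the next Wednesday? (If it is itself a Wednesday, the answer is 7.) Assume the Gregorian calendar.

May 13, 1864 is a Friday.
From Friday to the next Wednesday is 5 days.

5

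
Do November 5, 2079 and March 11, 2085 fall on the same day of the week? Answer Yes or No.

Yes

From Nov 5, 2079 to Mar 11, 2085 is 1953 days.
1953 mod 7 = 0, so they are the same weekday.
(Nov 5, 2079 is a Sunday; Mar 11, 2085 is a Sunday.)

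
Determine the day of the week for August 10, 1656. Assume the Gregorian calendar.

Doomsday rule: the anchor day for the 1600s is Tuesday. For year 56: 56÷12 = 4 r 8, and 8÷4 = 2, so 4+8+2 = 14.
Tuesday + 14 ≡ Tuesday — that's 1656's doomsday.
In August the doomsday date is Aug 8.
Aug 10 is 2 days after Aug 8; 2 mod 7 = 2, so Tuesday + 2 = Thursday.

Thursday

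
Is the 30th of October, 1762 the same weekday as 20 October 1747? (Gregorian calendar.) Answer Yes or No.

From Oct 20, 1747 to Oct 30, 1762 is 5489 days.
5489 mod 7 = 1, so they are different weekdays.
(Oct 20, 1747 is a Friday; Oct 30, 1762 is a Saturday.)

No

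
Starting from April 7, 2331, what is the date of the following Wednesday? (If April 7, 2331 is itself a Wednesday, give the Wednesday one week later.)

Apr 7, 2331 is a Tuesday.
From Tuesday to the next Wednesday is 1 day.
Apr 7, 2331 + 1 = Apr 8, 2331.

April 8, 2331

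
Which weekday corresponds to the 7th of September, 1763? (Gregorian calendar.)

Wednesday

Doomsday rule: the anchor day for the 1700s is Sunday. For year 63: 63÷12 = 5 r 3, and 3÷4 = 0, so 5+3+0 = 8.
Sunday + 8 ≡ Monday — that's 1763's doomsday.
In September the doomsday date is Sep 5.
Sep 7 is 2 days after Sep 5; 2 mod 7 = 2, so Monday + 2 = Wednesday.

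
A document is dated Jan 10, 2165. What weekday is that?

Thursday

Doomsday rule: the anchor day for the 2100s is Sunday. For year 65: 65÷12 = 5 r 5, and 5÷4 = 1, so 5+5+1 = 11.
Sunday + 11 ≡ Thursday — that's 2165's doomsday.
In January the doomsday date is Jan 3 (2165 is not a leap year).
Jan 10 is 7 days after Jan 3; 7 mod 7 = 0, so Thursday + 0 = Thursday.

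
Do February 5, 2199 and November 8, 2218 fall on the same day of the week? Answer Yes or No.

No

From Feb 5, 2199 to Nov 8, 2218 is 7215 days.
7215 mod 7 = 5, so they are different weekdays.
(Feb 5, 2199 is a Tuesday; Nov 8, 2218 is a Sunday.)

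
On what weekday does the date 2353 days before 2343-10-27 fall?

Tuesday

First find the weekday of Oct 27, 2343. Doomsday rule: the anchor day for the 2300s is Wednesday. For year 43: 43÷12 = 3 r 7, and 7÷4 = 1, so 3+7+1 = 11.
Wednesday + 11 ≡ Sunday — that's 2343's doomsday.
In October the doomsday date is Oct 10.
Oct 27 is 17 days after Oct 10; 17 mod 7 = 3, so Sunday + 3 = Wednesday.
2353 mod 7 = 1, so 2353 days before a Wednesday is Wednesday − 1 = Tuesday.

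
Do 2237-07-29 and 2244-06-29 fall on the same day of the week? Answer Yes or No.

From Jul 29, 2237 to Jun 29, 2244 is 2527 days.
2527 mod 7 = 0, so they are the same weekday.
(Jul 29, 2237 is a Saturday; Jun 29, 2244 is a Saturday.)

Yes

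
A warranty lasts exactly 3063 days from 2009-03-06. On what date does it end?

July 25, 2017

+365 (one year) → Mar 6, 2010 (2698 left).
+365 (one year) → Mar 6, 2011 (2333 left).
+366 (one year; includes Feb 29, 2012) → Mar 6, 2012 (1967 left).
+365 (one year) → Mar 6, 2013 (1602 left).
+365 (one year) → Mar 6, 2014 (1237 left).
+365 (one year) → Mar 6, 2015 (872 left).
+366 (one year; includes Feb 29, 2016) → Mar 6, 2016 (506 left).
+365 (one year) → Mar 6, 2017 (141 left).
Mar has 31 days: +26 → Apr 1, 2017 (115 left).
Apr has 30 days: +30 → May 1, 2017 (85 left).
May has 31 days: +31 → Jun 1, 2017 (54 left).
Jun has 30 days: +30 → Jul 1, 2017 (24 left).
+24 → Jul 25, 2017.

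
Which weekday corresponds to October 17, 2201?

Saturday

January 1, 2201 is a Thursday.
Jan 1, 2201 → Feb 1, 2201: 31 days (January has 31).
Feb 1, 2201 → Mar 1, 2201: 28 days (February has 28).
Mar 1, 2201 → Apr 1, 2201: 31 days (March has 31).
Apr 1, 2201 → May 1, 2201: 30 days (April has 30).
May 1, 2201 → Jun 1, 2201: 31 days (May has 31).
Jun 1, 2201 → Jul 1, 2201: 30 days (June has 30).
Jul 1, 2201 → Aug 1, 2201: 31 days (July has 31).
Aug 1, 2201 → Sep 1, 2201: 31 days (August has 31).
Sep 1, 2201 → Oct 1, 2201: 30 days (September has 30).
Oct 1, 2201 → Oct 17, 2201: 16 days.
Total: 289 days.
289 mod 7 = 2, so Thursday + 2 = Saturday.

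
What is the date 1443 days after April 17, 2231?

March 30, 2235

+366 (one year; includes Feb 29, 2232) → Apr 17, 2232 (1077 left).
+365 (one year) → Apr 17, 2233 (712 left).
+365 (one year) → Apr 17, 2234 (347 left).
Apr has 30 days: +14 → May 1, 2234 (333 left).
May has 31 days: +31 → Jun 1, 2234 (302 left).
Jun has 30 days: +30 → Jul 1, 2234 (272 left).
Jul has 31 days: +31 → Aug 1, 2234 (241 left).
Aug has 31 days: +31 → Sep 1, 2234 (210 left).
Sep has 30 days: +30 → Oct 1, 2234 (180 left).
Oct has 31 days: +31 → Nov 1, 2234 (149 left).
Nov has 30 days: +30 → Dec 1, 2234 (119 left).
Dec has 31 days: +31 → Jan 1, 2235 (88 left).
Jan has 31 days: +31 → Feb 1, 2235 (57 left).
Feb has 28 days: +28 → Mar 1, 2235 (29 left).
+29 → Mar 30, 2235.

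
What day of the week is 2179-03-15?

Monday

Doomsday rule: the anchor day for the 2100s is Sunday. For year 79: 79÷12 = 6 r 7, and 7÷4 = 1, so 6+7+1 = 14.
Sunday + 14 ≡ Sunday — that's 2179's doomsday.
In March the doomsday date is Mar 14.
Mar 15 is 1 day after Mar 14; 1 mod 7 = 1, so Sunday + 1 = Monday.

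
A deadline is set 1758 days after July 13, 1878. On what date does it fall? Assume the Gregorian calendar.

+365 (one year) → Jul 13, 1879 (1393 left).
+366 (one year; includes Feb 29, 1880) → Jul 13, 1880 (1027 left).
+365 (one year) → Jul 13, 1881 (662 left).
+365 (one year) → Jul 13, 1882 (297 left).
Jul has 31 days: +19 → Aug 1, 1882 (278 left).
Aug has 31 days: +31 → Sep 1, 1882 (247 left).
Sep has 30 days: +30 → Oct 1, 1882 (217 left).
Oct has 31 days: +31 → Nov 1, 1882 (186 left).
Nov has 30 days: +30 → Dec 1, 1882 (156 left).
Dec has 31 days: +31 → Jan 1, 1883 (125 left).
Jan has 31 days: +31 → Feb 1, 1883 (94 left).
Feb has 28 days: +28 → Mar 1, 1883 (66 left).
Mar has 31 days: +31 → Apr 1, 1883 (35 left).
Apr has 30 days: +30 → May 1, 1883 (5 left).
+5 → May 6, 1883.

May 6, 1883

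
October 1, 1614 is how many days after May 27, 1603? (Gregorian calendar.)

May 27, 1603 → May 27, 1604: 366 days (Feb 29, 1604 is in that span).
May 27, 1604 → May 27, 1605: 365 days.
May 27, 1605 → May 27, 1606: 365 days.
May 27, 1606 → May 27, 1607: 365 days.
May 27, 1607 → May 27, 1608: 366 days (Feb 29, 1608 is in that span).
May 27, 1608 → May 27, 1609: 365 days.
May 27, 1609 → May 27, 1610: 365 days.
May 27, 1610 → May 27, 1611: 365 days.
May 27, 1611 → May 27, 1612: 366 days (Feb 29, 1612 is in that span).
May 27, 1612 → May 27, 1613: 365 days.
May 27, 1613 → May 27, 1614: 365 days.
May 27, 1614 → Jun 27, 1614: 31 days (May has 31).
Jun 27, 1614 → Jul 27, 1614: 30 days (June has 30).
Jul 27, 1614 → Aug 27, 1614: 31 days (July has 31).
Aug 27, 1614 → Sep 27, 1614: 31 days (August has 31).
Sep 27, 1614 → Oct 1, 1614: 4 days.
Total: 4145 days.

4145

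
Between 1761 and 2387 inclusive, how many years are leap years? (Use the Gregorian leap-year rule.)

151

Multiples of 4 in [1761,2387]: 156.
Of those, multiples of 100: 6 (not leap unless ÷400).
Multiples of 400: 1.
Leap years = 156 − 6 + 1 = 151.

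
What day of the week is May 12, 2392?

Doomsday rule: the anchor day for the 2300s is Wednesday. For year 92: 92÷12 = 7 r 8, and 8÷4 = 2, so 7+8+2 = 17.
Wednesday + 17 ≡ Saturday — that's 2392's doomsday.
In May the doomsday date is May 9.
May 12 is 3 days after May 9; 3 mod 7 = 3, so Saturday + 3 = Tuesday.

Tuesday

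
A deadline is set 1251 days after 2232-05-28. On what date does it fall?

+365 (one year) → May 28, 2233 (886 left).
+365 (one year) → May 28, 2234 (521 left).
+365 (one year) → May 28, 2235 (156 left).
May has 31 days: +4 → Jun 1, 2235 (152 left).
Jun has 30 days: +30 → Jul 1, 2235 (122 left).
Jul has 31 days: +31 → Aug 1, 2235 (91 left).
Aug has 31 days: +31 → Sep 1, 2235 (60 left).
Sep has 30 days: +30 → Oct 1, 2235 (30 left).
+30 → Oct 31, 2235.

October 31, 2235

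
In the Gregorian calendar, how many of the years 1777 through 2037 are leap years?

Multiples of 4 in [1777,2037]: 65.
Of those, multiples of 100: 3 (not leap unless ÷400).
Multiples of 400: 1.
Leap years = 65 − 3 + 1 = 63.

63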